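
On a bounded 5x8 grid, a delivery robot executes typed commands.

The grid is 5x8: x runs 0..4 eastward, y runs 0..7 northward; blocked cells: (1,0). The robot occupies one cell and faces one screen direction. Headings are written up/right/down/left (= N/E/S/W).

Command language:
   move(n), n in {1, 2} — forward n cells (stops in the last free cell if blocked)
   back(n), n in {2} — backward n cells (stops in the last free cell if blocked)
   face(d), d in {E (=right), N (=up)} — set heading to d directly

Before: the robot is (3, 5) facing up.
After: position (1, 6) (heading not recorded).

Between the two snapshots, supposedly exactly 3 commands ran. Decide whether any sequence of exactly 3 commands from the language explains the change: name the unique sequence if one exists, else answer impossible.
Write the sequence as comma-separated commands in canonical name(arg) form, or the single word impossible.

move(1), face(E), back(2)

key: order matters: swapping move(1) and back(2) lands elsewhere
from: (3, 5) facing up
1. move(1) → (3, 6) facing up
2. face(E) → (3, 6) facing right
3. back(2) → (1, 6) facing right
uniquely the one of 125 3-step routes that fits.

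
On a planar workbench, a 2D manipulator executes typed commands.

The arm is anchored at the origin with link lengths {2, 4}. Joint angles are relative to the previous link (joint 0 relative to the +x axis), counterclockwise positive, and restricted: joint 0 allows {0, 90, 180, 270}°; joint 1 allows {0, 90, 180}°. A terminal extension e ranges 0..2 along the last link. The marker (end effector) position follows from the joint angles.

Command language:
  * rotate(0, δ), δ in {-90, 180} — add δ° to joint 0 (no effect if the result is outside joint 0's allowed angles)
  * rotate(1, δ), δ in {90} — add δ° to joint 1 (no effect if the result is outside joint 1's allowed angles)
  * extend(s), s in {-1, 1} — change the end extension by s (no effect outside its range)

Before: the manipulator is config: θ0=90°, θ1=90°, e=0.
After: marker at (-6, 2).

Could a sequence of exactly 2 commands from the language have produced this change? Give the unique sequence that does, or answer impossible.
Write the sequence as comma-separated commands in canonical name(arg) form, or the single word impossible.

initial: config: θ0=90°, θ1=90°, e=0
[1] after extend(1): config: θ0=90°, θ1=90°, e=1
[2] after extend(1): config: θ0=90°, θ1=90°, e=2
no other 2-command option fits: unique.

extend(1), extend(1)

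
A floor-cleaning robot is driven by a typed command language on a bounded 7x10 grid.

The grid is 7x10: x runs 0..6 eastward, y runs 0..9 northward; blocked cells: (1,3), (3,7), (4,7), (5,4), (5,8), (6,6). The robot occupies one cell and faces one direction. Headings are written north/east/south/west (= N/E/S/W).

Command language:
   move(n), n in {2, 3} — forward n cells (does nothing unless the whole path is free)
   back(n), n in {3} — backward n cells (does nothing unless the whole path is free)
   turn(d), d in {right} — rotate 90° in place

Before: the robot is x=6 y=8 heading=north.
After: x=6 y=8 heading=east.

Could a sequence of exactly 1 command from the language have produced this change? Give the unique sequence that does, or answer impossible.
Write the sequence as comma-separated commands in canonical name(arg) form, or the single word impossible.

turn(right)

key: parked at (6,8) the whole time — nothing moves the robot
begin: x=6 y=8 heading=north
1. turn(right) → x=6 y=8 heading=east
all 4 alternatives checked — unique.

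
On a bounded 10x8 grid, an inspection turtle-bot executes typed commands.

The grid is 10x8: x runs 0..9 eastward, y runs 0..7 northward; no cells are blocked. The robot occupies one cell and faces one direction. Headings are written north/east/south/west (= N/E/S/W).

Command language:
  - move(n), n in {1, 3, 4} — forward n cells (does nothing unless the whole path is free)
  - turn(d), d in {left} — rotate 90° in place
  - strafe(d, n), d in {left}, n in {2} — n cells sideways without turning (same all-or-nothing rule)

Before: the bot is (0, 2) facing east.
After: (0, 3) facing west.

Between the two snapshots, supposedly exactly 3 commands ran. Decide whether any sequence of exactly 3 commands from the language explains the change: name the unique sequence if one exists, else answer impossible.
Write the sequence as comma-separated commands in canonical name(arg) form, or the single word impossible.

turn(left), move(1), turn(left)

key: position moved to (0,3) AND the heading swung to W — translation plus rotation needed
begin: (0, 2) facing east
1. turn(left) → (0, 2) facing north
2. move(1) → (0, 3) facing north
3. turn(left) → (0, 3) facing west
no other 3-command option fits: unique.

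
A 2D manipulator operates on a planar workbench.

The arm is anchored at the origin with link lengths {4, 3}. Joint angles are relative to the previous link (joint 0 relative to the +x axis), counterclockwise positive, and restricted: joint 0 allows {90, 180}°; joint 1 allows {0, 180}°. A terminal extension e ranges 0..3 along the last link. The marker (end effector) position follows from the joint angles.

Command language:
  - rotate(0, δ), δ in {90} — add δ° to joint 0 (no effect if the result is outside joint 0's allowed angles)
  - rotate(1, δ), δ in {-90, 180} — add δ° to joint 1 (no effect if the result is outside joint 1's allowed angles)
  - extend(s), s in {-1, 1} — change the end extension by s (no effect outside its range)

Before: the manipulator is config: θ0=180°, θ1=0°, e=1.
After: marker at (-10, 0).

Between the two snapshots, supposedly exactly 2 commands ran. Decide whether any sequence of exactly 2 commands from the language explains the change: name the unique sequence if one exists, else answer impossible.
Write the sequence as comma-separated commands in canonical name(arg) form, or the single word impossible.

initial: config: θ0=180°, θ1=0°, e=1
t=1 extend(1) ⇒ config: θ0=180°, θ1=0°, e=2
t=2 extend(1) ⇒ config: θ0=180°, θ1=0°, e=3
uniquely the one of 25 2-step routes that fits.

extend(1), extend(1)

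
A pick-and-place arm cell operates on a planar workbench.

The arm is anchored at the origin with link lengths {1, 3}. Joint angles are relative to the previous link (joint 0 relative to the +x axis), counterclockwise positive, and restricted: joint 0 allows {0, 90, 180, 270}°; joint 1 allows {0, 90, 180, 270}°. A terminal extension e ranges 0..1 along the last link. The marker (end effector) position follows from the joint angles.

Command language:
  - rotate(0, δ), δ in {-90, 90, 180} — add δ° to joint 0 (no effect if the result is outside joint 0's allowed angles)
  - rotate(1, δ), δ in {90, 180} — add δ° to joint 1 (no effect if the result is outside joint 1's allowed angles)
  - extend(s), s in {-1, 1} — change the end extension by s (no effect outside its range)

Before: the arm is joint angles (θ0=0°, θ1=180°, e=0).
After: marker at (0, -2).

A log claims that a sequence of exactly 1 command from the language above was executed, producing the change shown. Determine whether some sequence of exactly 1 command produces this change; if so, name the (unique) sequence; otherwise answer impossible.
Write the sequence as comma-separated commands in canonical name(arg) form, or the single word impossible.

start: joint angles (θ0=0°, θ1=180°, e=0)
[1] after rotate(0, 90): joint angles (θ0=90°, θ1=180°, e=0)
no rival 1-sequence matches.

rotate(0, 90)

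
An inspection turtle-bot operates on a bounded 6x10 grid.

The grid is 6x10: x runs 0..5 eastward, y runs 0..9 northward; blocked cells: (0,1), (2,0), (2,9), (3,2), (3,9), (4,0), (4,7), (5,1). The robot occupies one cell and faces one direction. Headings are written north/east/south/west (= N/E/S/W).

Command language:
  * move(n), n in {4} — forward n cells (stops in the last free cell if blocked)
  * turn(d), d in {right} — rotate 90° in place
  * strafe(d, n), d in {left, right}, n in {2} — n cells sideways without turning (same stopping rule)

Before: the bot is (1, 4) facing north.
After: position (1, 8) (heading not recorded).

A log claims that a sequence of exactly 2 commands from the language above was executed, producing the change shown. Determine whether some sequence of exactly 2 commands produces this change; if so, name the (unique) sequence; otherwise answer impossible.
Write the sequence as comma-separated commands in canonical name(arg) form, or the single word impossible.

key: order matters: swapping move(4) and turn(right) lands elsewhere
initial: (1, 4) facing north
step 1 (move(4)): (1, 8) facing north
step 2 (turn(right)): (1, 8) facing east
all 16 alternatives checked — unique.

move(4), turn(right)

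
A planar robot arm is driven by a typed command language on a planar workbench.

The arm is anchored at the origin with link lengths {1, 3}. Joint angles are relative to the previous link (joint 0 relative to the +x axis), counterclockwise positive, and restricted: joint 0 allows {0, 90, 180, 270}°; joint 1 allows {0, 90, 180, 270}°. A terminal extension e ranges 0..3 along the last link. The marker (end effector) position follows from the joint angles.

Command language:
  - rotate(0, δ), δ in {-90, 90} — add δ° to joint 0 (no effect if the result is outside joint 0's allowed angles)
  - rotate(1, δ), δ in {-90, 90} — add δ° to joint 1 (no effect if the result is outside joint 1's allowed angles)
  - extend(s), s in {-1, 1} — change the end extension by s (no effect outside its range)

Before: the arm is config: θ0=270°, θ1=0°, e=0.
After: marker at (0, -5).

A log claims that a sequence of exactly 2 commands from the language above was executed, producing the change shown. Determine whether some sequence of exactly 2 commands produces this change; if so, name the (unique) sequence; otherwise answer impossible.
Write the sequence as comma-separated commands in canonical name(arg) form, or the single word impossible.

key: running extend(1) before extend(-1) would end elsewhere — order is forced
begin: config: θ0=270°, θ1=0°, e=0
t=1 extend(-1) ⇒ config: θ0=270°, θ1=0°, e=0
t=2 extend(1) ⇒ config: θ0=270°, θ1=0°, e=1
uniquely the one of 36 2-step routes that fits.

extend(-1), extend(1)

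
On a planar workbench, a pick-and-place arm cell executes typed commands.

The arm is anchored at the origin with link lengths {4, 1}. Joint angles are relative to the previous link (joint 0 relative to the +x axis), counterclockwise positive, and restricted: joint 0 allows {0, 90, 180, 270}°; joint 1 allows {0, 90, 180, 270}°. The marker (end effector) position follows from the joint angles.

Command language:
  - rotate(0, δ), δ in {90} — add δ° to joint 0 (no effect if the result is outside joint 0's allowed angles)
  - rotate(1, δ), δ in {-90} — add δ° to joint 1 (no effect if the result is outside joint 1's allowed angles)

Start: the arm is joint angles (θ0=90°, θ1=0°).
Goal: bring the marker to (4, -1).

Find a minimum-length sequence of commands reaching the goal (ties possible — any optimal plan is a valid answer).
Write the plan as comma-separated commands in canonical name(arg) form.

from: joint angles (θ0=90°, θ1=0°)
1. rotate(1, -90) → joint angles (θ0=90°, θ1=270°)
2. rotate(0, 90) → joint angles (θ0=180°, θ1=270°)
3. rotate(0, 90) → joint angles (θ0=270°, θ1=270°)
4. rotate(0, 90) → joint angles (θ0=0°, θ1=270°)
shorter routes all fall short; 4 is best.

rotate(1, -90), rotate(0, 90), rotate(0, 90), rotate(0, 90)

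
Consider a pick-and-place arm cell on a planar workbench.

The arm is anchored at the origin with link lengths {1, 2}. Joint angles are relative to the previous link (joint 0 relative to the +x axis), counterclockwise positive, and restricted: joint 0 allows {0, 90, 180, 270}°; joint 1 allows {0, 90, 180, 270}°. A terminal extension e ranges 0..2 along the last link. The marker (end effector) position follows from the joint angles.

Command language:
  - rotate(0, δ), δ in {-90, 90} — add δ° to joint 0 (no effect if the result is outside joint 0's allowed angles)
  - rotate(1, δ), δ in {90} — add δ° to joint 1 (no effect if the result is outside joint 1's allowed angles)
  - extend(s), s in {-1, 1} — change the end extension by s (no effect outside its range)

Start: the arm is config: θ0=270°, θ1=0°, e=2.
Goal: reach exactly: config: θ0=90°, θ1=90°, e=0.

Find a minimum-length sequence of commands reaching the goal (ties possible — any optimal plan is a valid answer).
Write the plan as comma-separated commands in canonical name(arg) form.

initial: config: θ0=270°, θ1=0°, e=2
t=1 extend(-1) ⇒ config: θ0=270°, θ1=0°, e=1
t=2 extend(-1) ⇒ config: θ0=270°, θ1=0°, e=0
t=3 rotate(0, 90) ⇒ config: θ0=0°, θ1=0°, e=0
t=4 rotate(0, 90) ⇒ config: θ0=90°, θ1=0°, e=0
t=5 rotate(1, 90) ⇒ config: θ0=90°, θ1=90°, e=0
no 4-step plan works, so 5 is optimal.

extend(-1), extend(-1), rotate(0, 90), rotate(0, 90), rotate(1, 90)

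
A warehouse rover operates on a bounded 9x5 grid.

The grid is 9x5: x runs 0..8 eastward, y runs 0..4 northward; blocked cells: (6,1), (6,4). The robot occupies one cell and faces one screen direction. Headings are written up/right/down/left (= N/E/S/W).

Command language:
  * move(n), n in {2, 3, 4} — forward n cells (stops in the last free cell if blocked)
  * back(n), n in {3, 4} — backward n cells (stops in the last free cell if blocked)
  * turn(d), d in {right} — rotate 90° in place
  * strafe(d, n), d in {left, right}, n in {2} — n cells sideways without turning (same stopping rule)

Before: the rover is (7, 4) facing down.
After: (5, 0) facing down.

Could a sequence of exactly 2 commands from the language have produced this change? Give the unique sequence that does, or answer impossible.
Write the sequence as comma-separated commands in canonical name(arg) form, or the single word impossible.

move(4), strafe(right, 2)

key: running strafe(right, 2) before move(4) would end elsewhere — order is forced
begin: (7, 4) facing down
step 1 (move(4)): (7, 0) facing down
step 2 (strafe(right, 2)): (5, 0) facing down
all 64 alternatives checked — unique.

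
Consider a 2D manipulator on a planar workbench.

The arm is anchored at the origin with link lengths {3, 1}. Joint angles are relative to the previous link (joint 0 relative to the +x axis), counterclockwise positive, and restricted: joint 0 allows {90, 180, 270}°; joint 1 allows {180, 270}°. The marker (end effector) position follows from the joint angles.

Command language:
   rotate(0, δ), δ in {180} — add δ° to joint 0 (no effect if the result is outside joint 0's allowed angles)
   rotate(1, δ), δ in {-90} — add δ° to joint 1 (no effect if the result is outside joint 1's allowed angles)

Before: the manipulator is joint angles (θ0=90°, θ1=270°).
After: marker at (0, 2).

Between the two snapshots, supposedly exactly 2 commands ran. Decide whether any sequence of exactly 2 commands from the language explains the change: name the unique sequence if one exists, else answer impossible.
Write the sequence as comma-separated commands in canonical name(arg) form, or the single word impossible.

rotate(1, -90), rotate(1, -90)

from: joint angles (θ0=90°, θ1=270°)
t=1 rotate(1, -90) ⇒ joint angles (θ0=90°, θ1=180°)
t=2 rotate(1, -90) ⇒ joint angles (θ0=90°, θ1=180°)
uniquely the one of 4 2-step routes that fits.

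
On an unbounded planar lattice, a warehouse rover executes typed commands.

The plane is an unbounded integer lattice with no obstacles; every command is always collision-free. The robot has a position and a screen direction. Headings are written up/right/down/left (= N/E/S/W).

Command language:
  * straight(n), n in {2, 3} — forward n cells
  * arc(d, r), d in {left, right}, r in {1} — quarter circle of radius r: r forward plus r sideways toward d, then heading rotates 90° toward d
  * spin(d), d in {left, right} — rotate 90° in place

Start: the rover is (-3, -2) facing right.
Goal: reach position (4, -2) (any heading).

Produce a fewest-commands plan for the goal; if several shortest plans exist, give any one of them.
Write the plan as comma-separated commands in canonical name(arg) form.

start: (-3, -2) facing right
[1] after straight(3): (0, -2) facing right
[2] after straight(2): (2, -2) facing right
[3] after straight(2): (4, -2) facing right
shorter routes all fall short; 3 is best.

straight(3), straight(2), straight(2)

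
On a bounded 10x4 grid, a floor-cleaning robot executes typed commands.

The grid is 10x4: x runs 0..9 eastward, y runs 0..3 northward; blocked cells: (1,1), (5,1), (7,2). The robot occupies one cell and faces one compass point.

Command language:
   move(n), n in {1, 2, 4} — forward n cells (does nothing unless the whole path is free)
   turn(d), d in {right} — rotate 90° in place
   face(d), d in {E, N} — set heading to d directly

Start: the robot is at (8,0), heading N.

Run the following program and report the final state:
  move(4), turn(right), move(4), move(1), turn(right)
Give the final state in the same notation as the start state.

at (9,0), heading S

from: at (8,0), heading N
t=1 move(4) ⇒ at (8,0), heading N
t=2 turn(right) ⇒ at (8,0), heading E
t=3 move(4) ⇒ at (8,0), heading E
t=4 move(1) ⇒ at (9,0), heading E
t=5 turn(right) ⇒ at (9,0), heading S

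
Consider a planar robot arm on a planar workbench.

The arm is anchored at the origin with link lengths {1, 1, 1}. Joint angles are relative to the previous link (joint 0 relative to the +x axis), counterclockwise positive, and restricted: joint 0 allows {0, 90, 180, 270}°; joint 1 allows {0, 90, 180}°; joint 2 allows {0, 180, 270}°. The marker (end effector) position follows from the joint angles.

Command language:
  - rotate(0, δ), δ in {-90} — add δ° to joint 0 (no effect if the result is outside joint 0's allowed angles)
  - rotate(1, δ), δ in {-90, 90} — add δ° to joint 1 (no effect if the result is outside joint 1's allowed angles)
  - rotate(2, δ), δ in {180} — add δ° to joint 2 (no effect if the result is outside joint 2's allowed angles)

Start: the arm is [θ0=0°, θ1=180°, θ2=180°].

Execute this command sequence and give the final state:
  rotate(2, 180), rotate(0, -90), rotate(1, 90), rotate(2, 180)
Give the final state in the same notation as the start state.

[θ0=270°, θ1=180°, θ2=180°]

begin: [θ0=0°, θ1=180°, θ2=180°]
1. rotate(2, 180) → [θ0=0°, θ1=180°, θ2=0°]
2. rotate(0, -90) → [θ0=270°, θ1=180°, θ2=0°]
3. rotate(1, 90) → [θ0=270°, θ1=180°, θ2=0°]
4. rotate(2, 180) → [θ0=270°, θ1=180°, θ2=180°]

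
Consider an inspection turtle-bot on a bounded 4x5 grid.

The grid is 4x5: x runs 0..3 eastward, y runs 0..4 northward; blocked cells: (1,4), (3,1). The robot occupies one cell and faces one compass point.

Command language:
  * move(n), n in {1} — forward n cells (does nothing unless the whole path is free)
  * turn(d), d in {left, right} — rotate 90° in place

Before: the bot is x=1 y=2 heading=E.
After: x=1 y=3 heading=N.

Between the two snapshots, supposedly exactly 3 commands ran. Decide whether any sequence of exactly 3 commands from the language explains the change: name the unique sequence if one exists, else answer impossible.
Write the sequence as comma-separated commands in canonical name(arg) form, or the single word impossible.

key: cell and facing (now N) both changed — the 3 commands mix motion and turning
initial: x=1 y=2 heading=E
[1] after turn(left): x=1 y=2 heading=N
[2] after move(1): x=1 y=3 heading=N
[3] after move(1): x=1 y=3 heading=N
no other 3-command option fits: unique.

turn(left), move(1), move(1)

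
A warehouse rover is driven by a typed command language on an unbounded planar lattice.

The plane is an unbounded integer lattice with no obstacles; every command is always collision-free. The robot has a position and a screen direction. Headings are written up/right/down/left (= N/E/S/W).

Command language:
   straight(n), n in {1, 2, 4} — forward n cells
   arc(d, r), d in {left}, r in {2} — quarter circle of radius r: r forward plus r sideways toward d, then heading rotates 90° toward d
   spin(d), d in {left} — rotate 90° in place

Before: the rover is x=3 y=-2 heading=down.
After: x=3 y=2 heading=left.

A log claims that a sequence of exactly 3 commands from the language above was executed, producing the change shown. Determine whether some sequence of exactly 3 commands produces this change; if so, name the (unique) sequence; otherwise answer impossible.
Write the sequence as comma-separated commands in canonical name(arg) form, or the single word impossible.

key: cell and facing (now W) both changed — the 3 commands mix motion and turning
t0: x=3 y=-2 heading=down
step 1 (spin(left)): x=3 y=-2 heading=right
step 2 (arc(left, 2)): x=5 y=0 heading=up
step 3 (arc(left, 2)): x=3 y=2 heading=left
all 125 alternatives checked — unique.

spin(left), arc(left, 2), arc(left, 2)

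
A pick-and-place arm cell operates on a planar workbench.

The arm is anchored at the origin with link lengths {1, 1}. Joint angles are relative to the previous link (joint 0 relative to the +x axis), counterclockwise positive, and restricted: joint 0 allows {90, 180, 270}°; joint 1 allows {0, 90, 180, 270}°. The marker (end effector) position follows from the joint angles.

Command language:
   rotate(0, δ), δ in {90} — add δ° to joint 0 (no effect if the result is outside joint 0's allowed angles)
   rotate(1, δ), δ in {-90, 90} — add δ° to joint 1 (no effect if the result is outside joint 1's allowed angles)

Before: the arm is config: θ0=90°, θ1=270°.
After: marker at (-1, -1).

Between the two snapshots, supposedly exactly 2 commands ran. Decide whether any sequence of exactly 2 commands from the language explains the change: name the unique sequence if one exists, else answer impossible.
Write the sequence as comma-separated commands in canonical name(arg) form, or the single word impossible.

begin: config: θ0=90°, θ1=270°
t=1 rotate(0, 90) ⇒ config: θ0=180°, θ1=270°
t=2 rotate(0, 90) ⇒ config: θ0=270°, θ1=270°
no other 2-command option fits: unique.

rotate(0, 90), rotate(0, 90)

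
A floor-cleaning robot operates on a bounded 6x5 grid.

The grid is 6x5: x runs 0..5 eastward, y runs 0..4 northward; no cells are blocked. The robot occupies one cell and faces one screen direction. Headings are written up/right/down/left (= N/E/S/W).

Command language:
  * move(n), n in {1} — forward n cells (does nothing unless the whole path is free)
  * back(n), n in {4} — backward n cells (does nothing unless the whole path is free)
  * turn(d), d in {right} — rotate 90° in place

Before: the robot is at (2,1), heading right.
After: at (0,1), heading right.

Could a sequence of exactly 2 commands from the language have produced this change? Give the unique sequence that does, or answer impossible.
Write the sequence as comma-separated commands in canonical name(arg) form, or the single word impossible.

every 2-command combo misses the target.

impossible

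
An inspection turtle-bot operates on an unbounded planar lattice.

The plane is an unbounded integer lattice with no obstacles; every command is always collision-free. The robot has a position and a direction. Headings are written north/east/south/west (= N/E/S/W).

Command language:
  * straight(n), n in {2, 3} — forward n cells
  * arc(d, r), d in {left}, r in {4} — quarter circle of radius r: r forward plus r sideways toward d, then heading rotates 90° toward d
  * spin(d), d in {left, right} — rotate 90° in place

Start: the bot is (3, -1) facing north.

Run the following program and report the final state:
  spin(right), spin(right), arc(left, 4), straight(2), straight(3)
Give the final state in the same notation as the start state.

(12, -5) facing east

initial: (3, -1) facing north
t=1 spin(right) ⇒ (3, -1) facing east
t=2 spin(right) ⇒ (3, -1) facing south
t=3 arc(left, 4) ⇒ (7, -5) facing east
t=4 straight(2) ⇒ (9, -5) facing east
t=5 straight(3) ⇒ (12, -5) facing east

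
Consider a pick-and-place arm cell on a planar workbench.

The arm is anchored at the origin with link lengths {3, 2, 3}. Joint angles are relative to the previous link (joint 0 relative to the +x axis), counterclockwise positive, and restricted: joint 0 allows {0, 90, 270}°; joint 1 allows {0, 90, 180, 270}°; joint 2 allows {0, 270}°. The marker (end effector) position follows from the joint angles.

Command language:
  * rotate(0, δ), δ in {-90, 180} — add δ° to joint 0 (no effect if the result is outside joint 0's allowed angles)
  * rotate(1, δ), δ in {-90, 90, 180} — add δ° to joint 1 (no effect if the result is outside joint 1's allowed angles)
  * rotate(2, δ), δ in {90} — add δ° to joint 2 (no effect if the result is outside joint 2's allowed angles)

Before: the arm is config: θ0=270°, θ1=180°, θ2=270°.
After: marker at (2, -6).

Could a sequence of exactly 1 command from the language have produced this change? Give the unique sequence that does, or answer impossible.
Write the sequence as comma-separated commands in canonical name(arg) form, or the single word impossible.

rotate(1, -90)

start: config: θ0=270°, θ1=180°, θ2=270°
step 1 (rotate(1, -90)): config: θ0=270°, θ1=90°, θ2=270°
all 6 alternatives checked — unique.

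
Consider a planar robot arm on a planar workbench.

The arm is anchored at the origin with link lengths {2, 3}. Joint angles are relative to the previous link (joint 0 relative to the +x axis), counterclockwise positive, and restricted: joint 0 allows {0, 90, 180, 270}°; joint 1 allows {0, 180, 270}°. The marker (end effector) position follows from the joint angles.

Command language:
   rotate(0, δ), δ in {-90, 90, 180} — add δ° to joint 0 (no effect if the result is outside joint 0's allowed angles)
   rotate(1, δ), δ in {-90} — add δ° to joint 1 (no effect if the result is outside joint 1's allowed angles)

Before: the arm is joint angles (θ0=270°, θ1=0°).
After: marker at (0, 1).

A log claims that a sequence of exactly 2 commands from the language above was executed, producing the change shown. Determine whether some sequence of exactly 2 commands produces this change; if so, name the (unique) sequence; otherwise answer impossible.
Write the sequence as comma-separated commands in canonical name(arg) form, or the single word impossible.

begin: joint angles (θ0=270°, θ1=0°)
1. rotate(1, -90) → joint angles (θ0=270°, θ1=270°)
2. rotate(1, -90) → joint angles (θ0=270°, θ1=180°)
uniquely the one of 16 2-step routes that fits.

rotate(1, -90), rotate(1, -90)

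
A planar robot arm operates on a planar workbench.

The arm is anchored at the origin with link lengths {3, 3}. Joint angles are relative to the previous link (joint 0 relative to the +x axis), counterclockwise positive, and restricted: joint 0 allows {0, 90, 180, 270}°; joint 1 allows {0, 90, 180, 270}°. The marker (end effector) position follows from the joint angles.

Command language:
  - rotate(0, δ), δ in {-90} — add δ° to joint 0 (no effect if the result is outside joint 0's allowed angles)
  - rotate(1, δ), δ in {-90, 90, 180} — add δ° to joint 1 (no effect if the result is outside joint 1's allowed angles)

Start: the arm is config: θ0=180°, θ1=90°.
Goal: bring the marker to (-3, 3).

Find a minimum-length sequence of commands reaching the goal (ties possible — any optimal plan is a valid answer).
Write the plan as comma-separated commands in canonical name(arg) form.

start: config: θ0=180°, θ1=90°
[1] after rotate(0, -90): config: θ0=90°, θ1=90°
shorter routes all fall short; 1 is best.

rotate(0, -90)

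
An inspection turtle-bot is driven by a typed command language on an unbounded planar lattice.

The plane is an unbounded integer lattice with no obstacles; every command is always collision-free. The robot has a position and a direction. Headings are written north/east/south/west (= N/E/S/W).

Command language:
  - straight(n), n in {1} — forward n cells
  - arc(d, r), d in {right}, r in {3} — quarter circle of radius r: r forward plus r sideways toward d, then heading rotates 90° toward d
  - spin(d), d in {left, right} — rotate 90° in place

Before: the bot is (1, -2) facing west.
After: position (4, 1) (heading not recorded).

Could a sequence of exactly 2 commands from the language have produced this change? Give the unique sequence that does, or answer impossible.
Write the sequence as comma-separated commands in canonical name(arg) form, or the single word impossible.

key: order matters: swapping spin(right) and arc(right, 3) lands elsewhere
from: (1, -2) facing west
[1] after spin(right): (1, -2) facing north
[2] after arc(right, 3): (4, 1) facing east
all 16 alternatives checked — unique.

spin(right), arc(right, 3)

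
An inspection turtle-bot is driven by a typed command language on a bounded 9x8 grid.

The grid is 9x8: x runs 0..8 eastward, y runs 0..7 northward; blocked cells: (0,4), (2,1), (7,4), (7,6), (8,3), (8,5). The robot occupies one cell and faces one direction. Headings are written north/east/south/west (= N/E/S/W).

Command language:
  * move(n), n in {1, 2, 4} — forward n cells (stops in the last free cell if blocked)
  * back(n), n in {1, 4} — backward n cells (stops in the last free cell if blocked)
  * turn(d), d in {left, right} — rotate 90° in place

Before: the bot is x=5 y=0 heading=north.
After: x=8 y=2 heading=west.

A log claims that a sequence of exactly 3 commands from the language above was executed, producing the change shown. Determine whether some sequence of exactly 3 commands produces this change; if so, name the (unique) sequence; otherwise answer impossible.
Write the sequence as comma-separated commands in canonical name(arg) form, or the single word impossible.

key: position moved to (8,2) AND the heading swung to W — translation plus rotation needed
from: x=5 y=0 heading=north
t=1 move(2) ⇒ x=5 y=2 heading=north
t=2 turn(left) ⇒ x=5 y=2 heading=west
t=3 back(4) ⇒ x=8 y=2 heading=west
all 343 alternatives checked — unique.

move(2), turn(left), back(4)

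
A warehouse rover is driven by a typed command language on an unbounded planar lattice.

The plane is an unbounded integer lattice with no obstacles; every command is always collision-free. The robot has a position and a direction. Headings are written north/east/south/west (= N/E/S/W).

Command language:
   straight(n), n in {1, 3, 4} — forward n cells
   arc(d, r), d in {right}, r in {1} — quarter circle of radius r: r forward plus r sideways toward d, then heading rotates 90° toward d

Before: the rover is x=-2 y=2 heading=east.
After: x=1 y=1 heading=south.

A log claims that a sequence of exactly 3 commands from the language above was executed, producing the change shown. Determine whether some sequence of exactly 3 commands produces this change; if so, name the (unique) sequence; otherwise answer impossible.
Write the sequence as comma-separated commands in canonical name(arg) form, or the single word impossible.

key: order matters: swapping straight(1) and arc(right, 1) lands elsewhere
initial: x=-2 y=2 heading=east
step 1 (straight(1)): x=-1 y=2 heading=east
step 2 (straight(1)): x=0 y=2 heading=east
step 3 (arc(right, 1)): x=1 y=1 heading=south
all 64 alternatives checked — unique.

straight(1), straight(1), arc(right, 1)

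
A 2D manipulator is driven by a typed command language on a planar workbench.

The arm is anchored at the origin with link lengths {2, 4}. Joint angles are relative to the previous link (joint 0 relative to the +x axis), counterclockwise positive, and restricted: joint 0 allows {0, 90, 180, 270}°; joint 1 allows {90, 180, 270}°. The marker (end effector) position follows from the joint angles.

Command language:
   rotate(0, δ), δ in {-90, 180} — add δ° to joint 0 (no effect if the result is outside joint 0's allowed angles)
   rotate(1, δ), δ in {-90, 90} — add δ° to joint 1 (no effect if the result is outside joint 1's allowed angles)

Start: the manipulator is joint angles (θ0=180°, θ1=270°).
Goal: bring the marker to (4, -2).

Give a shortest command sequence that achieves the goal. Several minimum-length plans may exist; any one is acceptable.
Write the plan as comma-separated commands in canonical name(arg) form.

initial: joint angles (θ0=180°, θ1=270°)
step 1 (rotate(1, -90)): joint angles (θ0=180°, θ1=180°)
step 2 (rotate(1, -90)): joint angles (θ0=180°, θ1=90°)
step 3 (rotate(0, 180)): joint angles (θ0=0°, θ1=90°)
step 4 (rotate(0, -90)): joint angles (θ0=270°, θ1=90°)
nothing shorter than 4 reaches the goal.

rotate(1, -90), rotate(1, -90), rotate(0, 180), rotate(0, -90)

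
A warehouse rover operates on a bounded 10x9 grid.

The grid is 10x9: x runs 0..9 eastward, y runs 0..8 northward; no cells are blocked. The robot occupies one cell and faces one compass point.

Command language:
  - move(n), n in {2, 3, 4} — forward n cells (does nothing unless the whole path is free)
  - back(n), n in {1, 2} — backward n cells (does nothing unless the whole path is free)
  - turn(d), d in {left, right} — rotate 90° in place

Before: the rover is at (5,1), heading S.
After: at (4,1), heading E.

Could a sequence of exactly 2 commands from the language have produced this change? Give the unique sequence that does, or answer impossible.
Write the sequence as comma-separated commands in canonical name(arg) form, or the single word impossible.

key: cell and facing (now E) both changed — the 2 commands mix motion and turning
begin: at (5,1), heading S
1. turn(left) → at (5,1), heading E
2. back(1) → at (4,1), heading E
no rival 2-sequence matches.

turn(left), back(1)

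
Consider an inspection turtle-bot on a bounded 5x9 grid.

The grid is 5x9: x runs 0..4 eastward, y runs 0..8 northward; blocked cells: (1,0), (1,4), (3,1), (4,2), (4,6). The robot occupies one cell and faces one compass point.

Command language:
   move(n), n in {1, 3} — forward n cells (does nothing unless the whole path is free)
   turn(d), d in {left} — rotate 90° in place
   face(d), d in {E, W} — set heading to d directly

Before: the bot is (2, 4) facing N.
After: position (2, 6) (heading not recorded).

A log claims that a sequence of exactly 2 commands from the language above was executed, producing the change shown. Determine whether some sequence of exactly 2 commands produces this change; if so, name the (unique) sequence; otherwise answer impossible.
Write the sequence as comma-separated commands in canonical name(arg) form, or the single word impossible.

start: (2, 4) facing N
[1] after move(1): (2, 5) facing N
[2] after move(1): (2, 6) facing N
all 25 alternatives checked — unique.

move(1), move(1)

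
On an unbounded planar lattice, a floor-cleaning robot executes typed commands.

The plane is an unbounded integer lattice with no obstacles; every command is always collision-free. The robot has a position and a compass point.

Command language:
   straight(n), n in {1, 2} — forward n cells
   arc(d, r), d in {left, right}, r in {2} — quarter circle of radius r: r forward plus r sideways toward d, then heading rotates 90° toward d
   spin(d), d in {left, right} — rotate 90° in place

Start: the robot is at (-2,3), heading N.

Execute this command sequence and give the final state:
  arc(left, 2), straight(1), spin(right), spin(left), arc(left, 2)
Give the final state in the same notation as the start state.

at (-7,3), heading S

from: at (-2,3), heading N
1. arc(left, 2) → at (-4,5), heading W
2. straight(1) → at (-5,5), heading W
3. spin(right) → at (-5,5), heading N
4. spin(left) → at (-5,5), heading W
5. arc(left, 2) → at (-7,3), heading S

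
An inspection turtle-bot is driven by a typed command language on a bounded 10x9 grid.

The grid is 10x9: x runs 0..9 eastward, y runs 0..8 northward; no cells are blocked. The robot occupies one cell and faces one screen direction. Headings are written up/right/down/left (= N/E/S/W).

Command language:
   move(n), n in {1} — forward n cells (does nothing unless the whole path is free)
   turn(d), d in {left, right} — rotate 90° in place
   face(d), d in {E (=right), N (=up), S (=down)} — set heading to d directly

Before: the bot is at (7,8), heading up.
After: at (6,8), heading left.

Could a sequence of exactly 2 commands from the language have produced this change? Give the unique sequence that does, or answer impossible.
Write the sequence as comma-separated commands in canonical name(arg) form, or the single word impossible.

key: order matters: swapping turn(left) and move(1) lands elsewhere
begin: at (7,8), heading up
t=1 turn(left) ⇒ at (7,8), heading left
t=2 move(1) ⇒ at (6,8), heading left
all 36 alternatives checked — unique.

turn(left), move(1)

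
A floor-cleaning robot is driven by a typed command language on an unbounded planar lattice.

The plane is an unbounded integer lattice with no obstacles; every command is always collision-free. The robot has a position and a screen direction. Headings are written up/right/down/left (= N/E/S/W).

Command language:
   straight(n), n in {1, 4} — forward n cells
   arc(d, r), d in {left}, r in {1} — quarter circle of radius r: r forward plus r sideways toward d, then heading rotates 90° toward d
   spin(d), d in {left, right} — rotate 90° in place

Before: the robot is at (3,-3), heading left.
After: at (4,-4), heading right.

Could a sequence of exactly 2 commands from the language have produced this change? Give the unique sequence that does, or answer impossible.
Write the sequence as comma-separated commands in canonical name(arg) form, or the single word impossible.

spin(left), arc(left, 1)

key: cell and facing (now E) both changed — the 2 commands mix motion and turning
start: at (3,-3), heading left
step 1 (spin(left)): at (3,-3), heading down
step 2 (arc(left, 1)): at (4,-4), heading right
all 25 alternatives checked — unique.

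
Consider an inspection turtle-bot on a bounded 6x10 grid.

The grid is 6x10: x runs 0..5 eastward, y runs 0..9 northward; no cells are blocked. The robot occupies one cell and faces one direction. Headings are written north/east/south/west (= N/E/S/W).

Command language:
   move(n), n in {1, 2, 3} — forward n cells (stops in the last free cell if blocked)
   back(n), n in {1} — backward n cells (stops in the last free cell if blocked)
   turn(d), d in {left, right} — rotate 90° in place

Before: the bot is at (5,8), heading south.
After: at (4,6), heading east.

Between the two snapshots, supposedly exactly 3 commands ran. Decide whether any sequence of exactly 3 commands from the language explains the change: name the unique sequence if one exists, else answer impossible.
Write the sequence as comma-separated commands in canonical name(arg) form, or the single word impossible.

move(2), turn(left), back(1)

key: position moved to (4,6) AND the heading swung to E — translation plus rotation needed
from: at (5,8), heading south
step 1 (move(2)): at (5,6), heading south
step 2 (turn(left)): at (5,6), heading east
step 3 (back(1)): at (4,6), heading east
no rival 3-sequence matches.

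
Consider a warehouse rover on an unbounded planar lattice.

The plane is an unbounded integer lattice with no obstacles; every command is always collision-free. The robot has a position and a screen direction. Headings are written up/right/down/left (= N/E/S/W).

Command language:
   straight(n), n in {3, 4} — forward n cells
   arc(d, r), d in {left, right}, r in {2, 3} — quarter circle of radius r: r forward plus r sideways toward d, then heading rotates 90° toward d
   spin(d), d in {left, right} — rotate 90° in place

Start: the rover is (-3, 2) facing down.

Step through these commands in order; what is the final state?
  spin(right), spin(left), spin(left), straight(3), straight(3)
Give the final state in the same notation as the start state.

(3, 2) facing right

begin: (-3, 2) facing down
1. spin(right) → (-3, 2) facing left
2. spin(left) → (-3, 2) facing down
3. spin(left) → (-3, 2) facing right
4. straight(3) → (0, 2) facing right
5. straight(3) → (3, 2) facing right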